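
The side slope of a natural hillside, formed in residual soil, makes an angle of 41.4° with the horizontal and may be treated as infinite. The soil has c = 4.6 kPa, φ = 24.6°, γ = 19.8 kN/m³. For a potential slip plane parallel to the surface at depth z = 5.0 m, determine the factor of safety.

For an infinite slope with a slip plane parallel to the surface (no pore pressure): FS = [c + γz cos²β tanφ] / [γz sinβ cosβ].
γz = 19.8·5.0 = 99.00 kN/m²
Numerator = 4.6 + 99.00·cos²41.4°·tan24.6° = 4.6 + 99.00·0.5627·0.4578 = 30.103 kPa
Denominator = 99.00·sin41.4°·cos41.4° = 99.00·0.6613·0.7501 = 49.110 kPa
FS = 30.103 / 49.110 = 0.613

FS = 0.61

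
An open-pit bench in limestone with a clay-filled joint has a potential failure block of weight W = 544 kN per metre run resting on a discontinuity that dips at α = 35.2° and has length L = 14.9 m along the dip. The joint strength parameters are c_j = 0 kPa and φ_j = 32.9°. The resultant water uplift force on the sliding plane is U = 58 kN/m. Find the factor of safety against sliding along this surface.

Resolving the block weight along and normal to the plane and applying the Mohr–Coulomb strength on the joint:
N' = W cosα − U = 544·cos35.2° − 58 = 386.5 kN/m
Driving force T = W sinα = 544·sin35.2° = 313.6 kN/m
Resisting force R = c_j·L + N'·tanφ_j = 0·14.9 + 386.5·tan32.9° = 0.0 + 250.1 = 250.1 kN/m
FS = R / T = 250.1 / 313.6 = 0.797

FS = 0.80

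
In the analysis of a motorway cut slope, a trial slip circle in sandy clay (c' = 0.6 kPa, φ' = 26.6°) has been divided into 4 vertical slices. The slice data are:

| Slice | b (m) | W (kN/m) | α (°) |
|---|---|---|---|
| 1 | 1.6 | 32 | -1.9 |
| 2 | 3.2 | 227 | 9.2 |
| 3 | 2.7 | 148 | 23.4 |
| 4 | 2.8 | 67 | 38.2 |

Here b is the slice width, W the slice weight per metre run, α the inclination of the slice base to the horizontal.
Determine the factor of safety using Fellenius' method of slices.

Ordinary method of slices: FS = Σ[c'·Δl_i + (W_i cosα_i)·tanφ'] / Σ W_i sinα_i, with Δl_i = b_i / cosα_i.
Slice 1: Δl = 1.6/cos(-1.9°) = 1.601 m; N'_1 = 32·cos(-1.9°) = 32.0; c'Δl = 0.96; W sinα = -1.1
Slice 2: Δl = 3.2/cos9.2° = 3.242 m; N'_2 = 227·cos9.2° = 224.1; c'Δl = 1.95; W sinα = 36.3
Slice 3: Δl = 2.7/cos23.4° = 2.942 m; N'_3 = 148·cos23.4° = 135.8; c'Δl = 1.77; W sinα = 58.8
Slice 4: Δl = 2.8/cos38.2° = 3.563 m; N'_4 = 67·cos38.2° = 52.7; c'Δl = 2.14; W sinα = 41.4
Σc'Δl = 6.8 kN/m; ΣN' = 444.5 kN/m; ΣW sinα = 135.4 kN/m
Resisting = 6.8 + 444.5·tan26.6° = 6.8 + 222.6 = 229.4 kN/m
FS = 229.4 / 135.4 = 1.694

FS = 1.69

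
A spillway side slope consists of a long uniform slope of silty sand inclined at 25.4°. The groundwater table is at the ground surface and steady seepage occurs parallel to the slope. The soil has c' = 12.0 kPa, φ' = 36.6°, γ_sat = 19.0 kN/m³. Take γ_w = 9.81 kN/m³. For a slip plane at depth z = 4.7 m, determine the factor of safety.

FS = 1.10

With seepage parallel to the slope and the water table at the surface, the effective normal stress on the slip plane uses the buoyant unit weight γ' = γ_sat − γ_w while the driving shear stress uses γ_sat:
FS = [c' + γ' z cos²β tanφ'] / [γ_sat z sinβ cosβ]
γ' = 19.0 − 9.81 = 9.19 kN/m³
Numerator = 12.0 + 9.19·4.7·cos²25.4°·tan36.6° = 12.0 + 9.19·4.7·0.8160·0.7427 = 38.176 kPa
Denominator = 19.0·4.7·sin25.4°·cos25.4° = 19.0·4.7·0.4289·0.9033 = 34.601 kPa
FS = 38.176 / 34.601 = 1.103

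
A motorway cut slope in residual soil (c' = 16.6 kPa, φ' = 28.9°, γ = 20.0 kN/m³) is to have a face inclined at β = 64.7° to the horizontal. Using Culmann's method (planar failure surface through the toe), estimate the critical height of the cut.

Culmann's analysis gives the critical failure plane at α_cr = (β + φ')/2 = (64.7 + 28.9)/2 = 46.8°, and the critical height
H_c = (4c'/γ) · sinβ cosφ' / [1 − cos(β − φ')]
    = (4·16.6/20.0) · sin64.7°·cos28.9° / [1 − cos(35.8°)]
    = 3.320 · 0.9041·0.8755 / [1 − 0.8111]
    = 3.320 · 0.7915 / 0.1889
    = 13.91 m

H_c = 13.91 m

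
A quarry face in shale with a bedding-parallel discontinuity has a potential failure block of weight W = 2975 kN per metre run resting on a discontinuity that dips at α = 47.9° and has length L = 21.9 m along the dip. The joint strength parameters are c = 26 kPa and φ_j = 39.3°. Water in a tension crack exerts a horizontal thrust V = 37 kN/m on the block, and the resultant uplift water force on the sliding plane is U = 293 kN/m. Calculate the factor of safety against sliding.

Resolving the block weight along and normal to the plane and applying the Mohr–Coulomb strength on the joint:
N' = W cosα − U − V sinα = 2975·cos47.9° − 293 − 37·sin47.9° = 1674.1 kN/m
Driving force T = W sinα + V cosα = 2975·sin47.9° + 37·cos47.9° = 2232.2 kN/m
Resisting force R = c·L + N'·tanφ_j = 26·21.9 + 1674.1·tan39.3° = 569.4 + 1370.2 = 1939.6 kN/m
FS = R / T = 1939.6 / 2232.2 = 0.869

FS = 0.87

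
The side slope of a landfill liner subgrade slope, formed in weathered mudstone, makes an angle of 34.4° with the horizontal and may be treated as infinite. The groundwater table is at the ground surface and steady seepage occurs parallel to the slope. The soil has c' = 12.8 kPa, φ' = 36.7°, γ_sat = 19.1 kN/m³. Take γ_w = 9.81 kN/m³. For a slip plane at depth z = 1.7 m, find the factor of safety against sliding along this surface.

FS = 1.38

With seepage parallel to the slope and the water table at the surface, the effective normal stress on the slip plane uses the buoyant unit weight γ' = γ_sat − γ_w while the driving shear stress uses γ_sat:
FS = [c' + γ' z cos²β tanφ'] / [γ_sat z sinβ cosβ]
γ' = 19.1 − 9.81 = 9.29 kN/m³
Numerator = 12.8 + 9.29·1.7·cos²34.4°·tan36.7° = 12.8 + 9.29·1.7·0.6808·0.7454 = 20.814 kPa
Denominator = 19.1·1.7·sin34.4°·cos34.4° = 19.1·1.7·0.5650·0.8251 = 15.136 kPa
FS = 20.814 / 15.136 = 1.375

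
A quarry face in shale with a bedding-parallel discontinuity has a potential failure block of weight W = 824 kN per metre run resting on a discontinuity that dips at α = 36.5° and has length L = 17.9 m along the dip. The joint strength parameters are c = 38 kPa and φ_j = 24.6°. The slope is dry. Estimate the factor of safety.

FS = 2.01

Resolving the block weight along and normal to the plane and applying the Mohr–Coulomb strength on the joint:
N' = W cosα = 824·cos36.5° = 662.4 kN/m
Driving force T = W sinα = 824·sin36.5° = 490.1 kN/m
Resisting force R = c·L + N'·tanφ_j = 38·17.9 + 662.4·tan24.6° = 680.2 + 303.3 = 983.5 kN/m
FS = R / T = 983.5 / 490.1 = 2.007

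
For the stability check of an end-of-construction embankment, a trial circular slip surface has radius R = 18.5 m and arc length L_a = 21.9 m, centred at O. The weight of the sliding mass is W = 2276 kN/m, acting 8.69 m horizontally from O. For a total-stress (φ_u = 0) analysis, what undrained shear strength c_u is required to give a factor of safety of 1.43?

c_u = 69.8 kPa

FS = c_u·L_a·R / (W·d), so c_u = FS·W·d / (L_a·R).
c_u = 1.43·2276·8.69 / (21.90·18.5) = 28283.2 / 405.15 = 69.81 kPa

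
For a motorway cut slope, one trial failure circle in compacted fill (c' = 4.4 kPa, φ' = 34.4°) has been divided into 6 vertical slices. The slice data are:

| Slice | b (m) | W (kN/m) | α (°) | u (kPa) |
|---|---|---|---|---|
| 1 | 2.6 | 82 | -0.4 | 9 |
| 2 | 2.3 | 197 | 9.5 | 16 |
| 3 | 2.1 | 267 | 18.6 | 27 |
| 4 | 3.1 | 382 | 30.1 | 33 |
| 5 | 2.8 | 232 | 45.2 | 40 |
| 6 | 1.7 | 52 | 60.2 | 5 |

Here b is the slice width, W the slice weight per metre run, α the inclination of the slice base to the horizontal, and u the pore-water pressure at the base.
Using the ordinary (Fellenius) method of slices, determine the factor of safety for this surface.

Ordinary method of slices: FS = Σ[c'·Δl_i + (W_i cosα_i − u_i·Δl_i)·tanφ'] / Σ W_i sinα_i, with Δl_i = b_i / cosα_i.
Slice 1: Δl = 2.6/cos(-0.4°) = 2.600 m; N'_1 = 82·cos(-0.4°) − 9·2.600 = 58.6; c'Δl = 11.44; W sinα = -0.6
Slice 2: Δl = 2.3/cos9.5° = 2.332 m; N'_2 = 197·cos9.5° − 16·2.332 = 157.0; c'Δl = 10.26; W sinα = 32.5
Slice 3: Δl = 2.1/cos18.6° = 2.216 m; N'_3 = 267·cos18.6° − 27·2.216 = 193.2; c'Δl = 9.75; W sinα = 85.2
Slice 4: Δl = 3.1/cos30.1° = 3.583 m; N'_4 = 382·cos30.1° − 33·3.583 = 212.2; c'Δl = 15.77; W sinα = 191.6
Slice 5: Δl = 2.8/cos45.2° = 3.974 m; N'_5 = 232·cos45.2° − 40·3.974 = 4.5; c'Δl = 17.48; W sinα = 164.6
Slice 6: Δl = 1.7/cos60.2° = 3.421 m; N'_6 = 52·cos60.2° − 5·3.421 = 8.7; c'Δl = 15.05; W sinα = 45.1
Σc'Δl = 79.8 kN/m; ΣN' = 634.3 kN/m; ΣW sinα = 518.4 kN/m
Resisting = 79.8 + 634.3·tan34.4° = 79.8 + 434.3 = 514.1 kN/m
FS = 514.1 / 518.4 = 0.992

FS = 0.99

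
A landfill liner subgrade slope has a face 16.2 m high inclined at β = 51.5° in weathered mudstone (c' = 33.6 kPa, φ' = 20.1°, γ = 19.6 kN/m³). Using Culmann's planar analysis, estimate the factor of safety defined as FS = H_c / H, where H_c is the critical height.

H_c = (4c'/γ) · sinβ cosφ' / [1 − cos(β − φ')]
    = (4·33.6/19.6) · sin51.5°·cos20.1° / [1 − cos31.4°]
    = 6.857 · 0.7349 / 0.1464 = 34.41 m
FS = H_c / H = 34.41 / 16.2 = 2.124

FS = 2.12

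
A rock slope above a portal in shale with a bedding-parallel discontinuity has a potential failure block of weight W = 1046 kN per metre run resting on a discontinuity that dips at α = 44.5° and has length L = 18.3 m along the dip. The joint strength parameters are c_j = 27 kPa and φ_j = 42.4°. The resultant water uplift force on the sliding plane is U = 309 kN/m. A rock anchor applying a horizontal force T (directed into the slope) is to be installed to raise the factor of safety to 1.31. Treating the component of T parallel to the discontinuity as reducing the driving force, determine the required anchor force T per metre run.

Resolving forces along and normal to the sliding plane, with the horizontal anchor force T adding T·sinα to the effective normal force and T·cosα acting up the plane against the driving force:
FS = [c_jL + (W cosα − U + T sinα) tanφ_j] / [W sinα − T cosα]
Without the anchor: N' = 437.1 kN/m, driving T_d = 733.2 kN/m, resisting R = 27·18.3 + 437.1·tan42.4° = 893.2 kN/m, FS = 1.22.
Setting FS = 1.31 and solving for T:
1.31·(733.2 − T cos44.5°) = 893.2 + T sin44.5°·tan42.4°
T·(sin44.5°·tan42.4° + 1.31·cos44.5°) = 1.31·733.2 − 893.2
T·(0.7009·0.9131 + 1.31·0.7133) = 960.4 − 893.2 = 67.2
T·1.5744 = 67.2
T = 42.7 kN/m

T = 43 kN/m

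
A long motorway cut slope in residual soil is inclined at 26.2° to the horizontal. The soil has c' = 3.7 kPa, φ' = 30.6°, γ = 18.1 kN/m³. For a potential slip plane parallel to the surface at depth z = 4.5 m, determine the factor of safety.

FS = 1.32

For an infinite slope with a slip plane parallel to the surface (no pore pressure): FS = [c' + γz cos²β tanφ'] / [γz sinβ cosβ].
γz = 18.1·4.5 = 81.45 kN/m²
Numerator = 3.7 + 81.45·cos²26.2°·tan30.6° = 3.7 + 81.45·0.8051·0.5914 = 42.480 kPa
Denominator = 81.45·sin26.2°·cos26.2° = 81.45·0.4415·0.8973 = 32.266 kPa
FS = 42.480 / 32.266 = 1.317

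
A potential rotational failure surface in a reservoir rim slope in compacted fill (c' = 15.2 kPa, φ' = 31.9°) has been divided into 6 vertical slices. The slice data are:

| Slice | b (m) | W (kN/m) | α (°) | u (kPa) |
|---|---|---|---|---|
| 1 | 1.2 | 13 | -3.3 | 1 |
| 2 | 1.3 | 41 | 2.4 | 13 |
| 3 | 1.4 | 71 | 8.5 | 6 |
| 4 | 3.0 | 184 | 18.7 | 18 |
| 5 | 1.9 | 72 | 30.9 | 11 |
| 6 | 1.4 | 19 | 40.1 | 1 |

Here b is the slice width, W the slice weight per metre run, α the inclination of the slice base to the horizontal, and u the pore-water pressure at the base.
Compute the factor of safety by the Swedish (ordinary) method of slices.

FS = 2.79

Ordinary method of slices: FS = Σ[c'·Δl_i + (W_i cosα_i − u_i·Δl_i)·tanφ'] / Σ W_i sinα_i, with Δl_i = b_i / cosα_i.
Slice 1: Δl = 1.2/cos(-3.3°) = 1.202 m; N'_1 = 13·cos(-3.3°) − 1·1.202 = 11.8; c'Δl = 18.27; W sinα = -0.7
Slice 2: Δl = 1.3/cos2.4° = 1.301 m; N'_2 = 41·cos2.4° − 13·1.301 = 24.0; c'Δl = 19.78; W sinα = 1.7
Slice 3: Δl = 1.4/cos8.5° = 1.416 m; N'_3 = 71·cos8.5° − 6·1.416 = 61.7; c'Δl = 21.52; W sinα = 10.5
Slice 4: Δl = 3.0/cos18.7° = 3.167 m; N'_4 = 184·cos18.7° − 18·3.167 = 117.3; c'Δl = 48.14; W sinα = 59.0
Slice 5: Δl = 1.9/cos30.9° = 2.214 m; N'_5 = 72·cos30.9° − 11·2.214 = 37.4; c'Δl = 33.66; W sinα = 37.0
Slice 6: Δl = 1.4/cos40.1° = 1.830 m; N'_6 = 19·cos40.1° − 1·1.830 = 12.7; c'Δl = 27.82; W sinα = 12.2
Σc'Δl = 169.2 kN/m; ΣN' = 265.0 kN/m; ΣW sinα = 119.7 kN/m
Resisting = 169.2 + 265.0·tan31.9° = 169.2 + 164.9 = 334.1 kN/m
FS = 334.1 / 119.7 = 2.792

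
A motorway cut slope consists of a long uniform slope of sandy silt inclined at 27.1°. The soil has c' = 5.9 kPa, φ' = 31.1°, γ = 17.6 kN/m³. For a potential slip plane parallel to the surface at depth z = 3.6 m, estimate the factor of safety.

For an infinite slope with a slip plane parallel to the surface (no pore pressure): FS = [c' + γz cos²β tanφ'] / [γz sinβ cosβ].
γz = 17.6·3.6 = 63.36 kN/m²
Numerator = 5.9 + 63.36·cos²27.1°·tan31.1° = 5.9 + 63.36·0.7925·0.6032 = 36.189 kPa
Denominator = 63.36·sin27.1°·cos27.1° = 63.36·0.4555·0.8902 = 25.695 kPa
FS = 36.189 / 25.695 = 1.408

FS = 1.41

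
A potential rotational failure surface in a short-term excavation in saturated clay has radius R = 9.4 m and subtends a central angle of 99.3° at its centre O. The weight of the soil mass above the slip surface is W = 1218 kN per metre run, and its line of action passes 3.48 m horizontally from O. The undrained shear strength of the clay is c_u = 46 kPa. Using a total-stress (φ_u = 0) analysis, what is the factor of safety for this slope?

FS = 1.66

Taking moments about the centre O, the resisting moment is provided by the undrained shear strength acting along the arc:
Arc length L_a = R·θ = 9.4·(99.3°·π/180) = 9.4·1.7331 = 16.29 m
M_R = c_u·L_a·R = 46·16.29·9.4 = 7044.3 kN·m/m
M_D = W·d = 1218·3.48 = 4238.6 kN·m/m
FS = M_R / M_D = 7044.3 / 4238.6 = 1.662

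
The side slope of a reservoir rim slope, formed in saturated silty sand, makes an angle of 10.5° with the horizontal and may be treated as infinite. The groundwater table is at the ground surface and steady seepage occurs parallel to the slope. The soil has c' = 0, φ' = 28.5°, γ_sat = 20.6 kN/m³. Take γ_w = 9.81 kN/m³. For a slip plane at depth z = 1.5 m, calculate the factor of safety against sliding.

FS = 1.53

With seepage parallel to the slope and the water table at the surface, the effective normal stress on the slip plane uses the buoyant unit weight γ' = γ_sat − γ_w while the driving shear stress uses γ_sat:
FS = [c' + γ' z cos²β tanφ'] / [γ_sat z sinβ cosβ]
(For c' = 0 this reduces to FS = (γ'/γ_sat)·tanφ'/tanβ.)
γ' = 20.6 − 9.81 = 10.79 kN/m³
Numerator = 0.0 + 10.79·1.5·cos²10.5°·tan28.5° = 0.0 + 10.79·1.5·0.9668·0.5430 = 8.496 kPa
Denominator = 20.6·1.5·sin10.5°·cos10.5° = 20.6·1.5·0.1822·0.9833 = 5.537 kPa
FS = 8.496 / 5.537 = 1.534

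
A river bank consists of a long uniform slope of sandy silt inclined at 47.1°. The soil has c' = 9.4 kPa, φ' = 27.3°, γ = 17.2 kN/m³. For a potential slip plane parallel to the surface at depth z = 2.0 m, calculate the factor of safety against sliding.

FS = 1.03

For an infinite slope with a slip plane parallel to the surface (no pore pressure): FS = [c' + γz cos²β tanφ'] / [γz sinβ cosβ].
γz = 17.2·2.0 = 34.40 kN/m²
Numerator = 9.4 + 34.40·cos²47.1°·tan27.3° = 9.4 + 34.40·0.4634·0.5161 = 17.627 kPa
Denominator = 34.40·sin47.1°·cos47.1° = 34.40·0.7325·0.6807 = 17.154 kPa
FS = 17.627 / 17.154 = 1.028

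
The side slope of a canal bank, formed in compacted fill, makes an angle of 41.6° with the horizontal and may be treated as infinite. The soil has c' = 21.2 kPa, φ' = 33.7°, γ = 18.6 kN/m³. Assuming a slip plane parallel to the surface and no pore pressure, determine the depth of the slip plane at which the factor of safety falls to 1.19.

Setting FS = 1.19 in FS = [c' + γz cos²β tanφ'] / [γz sinβ cosβ] and solving for z:
z = c' / [γ cosβ (FS·sinβ − cosβ·tanφ')]
  = 21.2 / [18.6·cos41.6°·(1.19·sin41.6° − cos41.6°·tan33.7°)]
  = 21.2 / [18.6·0.7478·(1.19·0.6639 − 0.7478·0.6669)]
  = 21.2 / 4.0524 = 5.231 m

z = 5.23 m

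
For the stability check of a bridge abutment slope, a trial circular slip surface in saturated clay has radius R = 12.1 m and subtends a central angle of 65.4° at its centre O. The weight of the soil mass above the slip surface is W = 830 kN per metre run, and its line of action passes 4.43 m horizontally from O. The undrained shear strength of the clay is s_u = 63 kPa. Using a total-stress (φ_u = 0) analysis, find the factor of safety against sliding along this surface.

Taking moments about the centre O, the resisting moment is provided by the undrained shear strength acting along the arc:
Arc length L_a = R·θ = 12.1·(65.4°·π/180) = 12.1·1.1414 = 13.81 m
M_R = s_u·L_a·R = 63·13.81·12.1 = 10528.5 kN·m/m
M_D = W·d = 830·4.43 = 3676.9 kN·m/m
FS = M_R / M_D = 10528.5 / 3676.9 = 2.863

FS = 2.86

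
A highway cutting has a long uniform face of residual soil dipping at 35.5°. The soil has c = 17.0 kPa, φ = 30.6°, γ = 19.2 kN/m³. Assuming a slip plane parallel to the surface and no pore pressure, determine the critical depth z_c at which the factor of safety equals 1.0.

Setting FS = 1.00 in FS = [c + γz cos²β tanφ] / [γz sinβ cosβ] and solving for z:
z = c / [γ cosβ (FS·sinβ − cosβ·tanφ)]
  = 17.0 / [19.2·cos35.5°·(1.00·sin35.5° − cos35.5°·tan30.6°)]
  = 17.0 / [19.2·0.8141·(1.00·0.5807 − 0.8141·0.5914)]
  = 17.0 / 1.5512 = 10.960 m

z_c = 10.96 m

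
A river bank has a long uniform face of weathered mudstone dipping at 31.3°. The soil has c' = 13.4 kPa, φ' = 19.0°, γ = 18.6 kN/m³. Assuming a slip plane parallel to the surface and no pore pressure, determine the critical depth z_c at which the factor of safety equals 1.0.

Setting FS = 1.00 in FS = [c' + γz cos²β tanφ'] / [γz sinβ cosβ] and solving for z:
z = c' / [γ cosβ (FS·sinβ − cosβ·tanφ')]
  = 13.4 / [18.6·cos31.3°·(1.00·sin31.3° − cos31.3°·tan19.0°)]
  = 13.4 / [18.6·0.8545·(1.00·0.5195 − 0.8545·0.3443)]
  = 13.4 / 3.5808 = 3.742 m

z_c = 3.74 m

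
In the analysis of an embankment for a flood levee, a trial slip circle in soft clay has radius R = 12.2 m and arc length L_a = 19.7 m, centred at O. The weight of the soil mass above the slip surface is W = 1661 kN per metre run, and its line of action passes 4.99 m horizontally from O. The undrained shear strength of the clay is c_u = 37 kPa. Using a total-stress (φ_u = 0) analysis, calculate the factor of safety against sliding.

Taking moments about the centre O, the resisting moment is provided by the undrained shear strength acting along the arc:
M_R = c_u·L_a·R = 37·19.70·12.2 = 8892.6 kN·m/m
M_D = W·d = 1661·4.99 = 8288.4 kN·m/m
FS = M_R / M_D = 8892.6 / 8288.4 = 1.073

FS = 1.07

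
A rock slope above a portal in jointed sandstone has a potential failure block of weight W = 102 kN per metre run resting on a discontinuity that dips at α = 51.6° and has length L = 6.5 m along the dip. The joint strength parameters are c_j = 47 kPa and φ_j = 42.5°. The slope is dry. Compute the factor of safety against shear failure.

Resolving the block weight along and normal to the plane and applying the Mohr–Coulomb strength on the joint:
N' = W cosα = 102·cos51.6° = 63.4 kN/m
Driving force T = W sinα = 102·sin51.6° = 79.9 kN/m
Resisting force R = c_j·L + N'·tanφ_j = 47·6.5 + 63.4·tan42.5° = 305.5 + 58.1 = 363.6 kN/m
FS = R / T = 363.6 / 79.9 = 4.548

FS = 4.55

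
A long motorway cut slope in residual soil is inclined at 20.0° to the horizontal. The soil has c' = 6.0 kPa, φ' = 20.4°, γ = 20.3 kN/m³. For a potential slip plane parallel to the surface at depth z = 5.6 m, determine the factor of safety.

FS = 1.19

For an infinite slope with a slip plane parallel to the surface (no pore pressure): FS = [c' + γz cos²β tanφ'] / [γz sinβ cosβ].
γz = 20.3·5.6 = 113.68 kN/m²
Numerator = 6.0 + 113.68·cos²20.0°·tan20.4° = 6.0 + 113.68·0.8830·0.3719 = 43.332 kPa
Denominator = 113.68·sin20.0°·cos20.0° = 113.68·0.3420·0.9397 = 36.536 kPa
FS = 43.332 / 36.536 = 1.186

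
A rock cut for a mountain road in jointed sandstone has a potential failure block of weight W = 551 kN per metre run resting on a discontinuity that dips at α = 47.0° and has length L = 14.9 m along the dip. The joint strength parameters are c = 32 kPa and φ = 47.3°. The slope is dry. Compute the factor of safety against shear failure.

FS = 2.19

Resolving the block weight along and normal to the plane and applying the Mohr–Coulomb strength on the joint:
N' = W cosα = 551·cos47.0° = 375.8 kN/m
Driving force T = W sinα = 551·sin47.0° = 403.0 kN/m
Resisting force R = c·L + N'·tanφ = 32·14.9 + 375.8·tan47.3° = 476.8 + 407.2 = 884.0 kN/m
FS = R / T = 884.0 / 403.0 = 2.194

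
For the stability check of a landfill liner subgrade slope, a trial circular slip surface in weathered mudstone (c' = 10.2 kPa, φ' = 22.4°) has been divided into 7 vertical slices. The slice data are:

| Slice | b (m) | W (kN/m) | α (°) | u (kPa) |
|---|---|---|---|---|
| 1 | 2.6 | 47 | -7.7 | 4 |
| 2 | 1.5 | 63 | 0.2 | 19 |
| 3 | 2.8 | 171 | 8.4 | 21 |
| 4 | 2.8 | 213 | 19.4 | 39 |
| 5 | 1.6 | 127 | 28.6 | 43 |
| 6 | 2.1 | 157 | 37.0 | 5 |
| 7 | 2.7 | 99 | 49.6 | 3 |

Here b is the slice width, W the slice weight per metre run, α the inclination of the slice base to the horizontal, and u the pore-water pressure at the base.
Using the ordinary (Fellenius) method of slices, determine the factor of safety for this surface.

FS = 1.19

Ordinary method of slices: FS = Σ[c'·Δl_i + (W_i cosα_i − u_i·Δl_i)·tanφ'] / Σ W_i sinα_i, with Δl_i = b_i / cosα_i.
Slice 1: Δl = 2.6/cos(-7.7°) = 2.624 m; N'_1 = 47·cos(-7.7°) − 4·2.624 = 36.1; c'Δl = 26.76; W sinα = -6.3
Slice 2: Δl = 1.5/cos0.2° = 1.500 m; N'_2 = 63·cos0.2° − 19·1.500 = 34.5; c'Δl = 15.30; W sinα = 0.2
Slice 3: Δl = 2.8/cos8.4° = 2.830 m; N'_3 = 171·cos8.4° − 21·2.830 = 109.7; c'Δl = 28.87; W sinα = 25.0
Slice 4: Δl = 2.8/cos19.4° = 2.969 m; N'_4 = 213·cos19.4° − 39·2.969 = 85.1; c'Δl = 30.28; W sinα = 70.8
Slice 5: Δl = 1.6/cos28.6° = 1.822 m; N'_5 = 127·cos28.6° − 43·1.822 = 33.1; c'Δl = 18.59; W sinα = 60.8
Slice 6: Δl = 2.1/cos37.0° = 2.629 m; N'_6 = 157·cos37.0° − 5·2.629 = 112.2; c'Δl = 26.82; W sinα = 94.5
Slice 7: Δl = 2.7/cos49.6° = 4.166 m; N'_7 = 99·cos49.6° − 3·4.166 = 51.7; c'Δl = 42.49; W sinα = 75.4
Σc'Δl = 189.1 kN/m; ΣN' = 462.5 kN/m; ΣW sinα = 320.3 kN/m
Resisting = 189.1 + 462.5·tan22.4° = 189.1 + 190.6 = 379.7 kN/m
FS = 379.7 / 320.3 = 1.185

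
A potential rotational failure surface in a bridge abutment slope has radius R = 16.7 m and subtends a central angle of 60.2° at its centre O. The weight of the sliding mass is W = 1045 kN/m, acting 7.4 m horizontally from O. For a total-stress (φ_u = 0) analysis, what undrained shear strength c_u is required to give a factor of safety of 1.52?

c_u = 40.1 kPa

FS = c_u·L_a·R / (W·d), so c_u = FS·W·d / (L_a·R).
Arc length L_a = R·θ = 16.7·(60.2°·π/180) = 16.7·1.0507 = 17.55 m
c_u = 1.52·1045·7.4 / (17.55·16.7) = 11754.2 / 293.03 = 40.11 kPa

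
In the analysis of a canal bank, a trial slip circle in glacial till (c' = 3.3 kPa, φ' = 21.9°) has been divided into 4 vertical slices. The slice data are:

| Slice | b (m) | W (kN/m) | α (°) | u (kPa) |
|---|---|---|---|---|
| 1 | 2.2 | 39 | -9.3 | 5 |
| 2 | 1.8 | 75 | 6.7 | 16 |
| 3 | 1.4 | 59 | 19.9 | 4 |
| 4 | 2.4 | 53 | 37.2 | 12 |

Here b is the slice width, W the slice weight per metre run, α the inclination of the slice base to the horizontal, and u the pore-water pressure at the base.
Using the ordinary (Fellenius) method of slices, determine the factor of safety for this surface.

Ordinary method of slices: FS = Σ[c'·Δl_i + (W_i cosα_i − u_i·Δl_i)·tanφ'] / Σ W_i sinα_i, with Δl_i = b_i / cosα_i.
Slice 1: Δl = 2.2/cos(-9.3°) = 2.229 m; N'_1 = 39·cos(-9.3°) − 5·2.229 = 27.3; c'Δl = 7.36; W sinα = -6.3
Slice 2: Δl = 1.8/cos6.7° = 1.812 m; N'_2 = 75·cos6.7° − 16·1.812 = 45.5; c'Δl = 5.98; W sinα = 8.8
Slice 3: Δl = 1.4/cos19.9° = 1.489 m; N'_3 = 59·cos19.9° − 4·1.489 = 49.5; c'Δl = 4.91; W sinα = 20.1
Slice 4: Δl = 2.4/cos37.2° = 3.013 m; N'_4 = 53·cos37.2° − 12·3.013 = 6.1; c'Δl = 9.94; W sinα = 32.0
Σc'Δl = 28.2 kN/m; ΣN' = 128.4 kN/m; ΣW sinα = 54.6 kN/m
Resisting = 28.2 + 128.4·tan21.9° = 28.2 + 51.6 = 79.8 kN/m
FS = 79.8 / 54.6 = 1.463

FS = 1.46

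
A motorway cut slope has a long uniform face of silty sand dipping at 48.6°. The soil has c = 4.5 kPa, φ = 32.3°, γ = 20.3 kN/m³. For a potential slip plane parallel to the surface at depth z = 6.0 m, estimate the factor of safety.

FS = 0.63

For an infinite slope with a slip plane parallel to the surface (no pore pressure): FS = [c + γz cos²β tanφ] / [γz sinβ cosβ].
γz = 20.3·6.0 = 121.80 kN/m²
Numerator = 4.5 + 121.80·cos²48.6°·tan32.3° = 4.5 + 121.80·0.4373·0.6322 = 38.174 kPa
Denominator = 121.80·sin48.6°·cos48.6° = 121.80·0.7501·0.6613 = 60.420 kPa
FS = 38.174 / 60.420 = 0.632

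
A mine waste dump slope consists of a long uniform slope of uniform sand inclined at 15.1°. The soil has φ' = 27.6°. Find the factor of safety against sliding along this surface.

For a dry cohesionless infinite slope the factor of safety is FS = tanφ' / tanβ.
FS = tan27.6° / tan15.1° = 0.5228 / 0.2698 = 1.938

FS = 1.94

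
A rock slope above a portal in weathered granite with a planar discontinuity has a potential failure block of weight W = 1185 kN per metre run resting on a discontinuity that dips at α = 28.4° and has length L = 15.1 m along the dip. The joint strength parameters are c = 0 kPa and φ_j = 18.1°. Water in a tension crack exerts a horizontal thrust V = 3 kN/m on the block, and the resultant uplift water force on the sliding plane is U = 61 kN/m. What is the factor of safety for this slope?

Resolving the block weight along and normal to the plane and applying the Mohr–Coulomb strength on the joint:
N' = W cosα − U − V sinα = 1185·cos28.4° − 61 − 3·sin28.4° = 980.0 kN/m
Driving force T = W sinα + V cosα = 1185·sin28.4° + 3·cos28.4° = 566.3 kN/m
Resisting force R = c·L + N'·tanφ_j = 0·15.1 + 980.0·tan18.1° = 0.0 + 320.3 = 320.3 kN/m
FS = R / T = 320.3 / 566.3 = 0.566

FS = 0.57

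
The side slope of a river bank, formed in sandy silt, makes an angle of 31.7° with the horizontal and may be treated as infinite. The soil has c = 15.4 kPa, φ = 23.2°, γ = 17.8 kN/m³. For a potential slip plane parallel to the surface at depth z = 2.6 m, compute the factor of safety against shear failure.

FS = 1.44

For an infinite slope with a slip plane parallel to the surface (no pore pressure): FS = [c + γz cos²β tanφ] / [γz sinβ cosβ].
γz = 17.8·2.6 = 46.28 kN/m²
Numerator = 15.4 + 46.28·cos²31.7°·tan23.2° = 15.4 + 46.28·0.7239·0.4286 = 29.759 kPa
Denominator = 46.28·sin31.7°·cos31.7° = 46.28·0.5255·0.8508 = 20.691 kPa
FS = 29.759 / 20.691 = 1.438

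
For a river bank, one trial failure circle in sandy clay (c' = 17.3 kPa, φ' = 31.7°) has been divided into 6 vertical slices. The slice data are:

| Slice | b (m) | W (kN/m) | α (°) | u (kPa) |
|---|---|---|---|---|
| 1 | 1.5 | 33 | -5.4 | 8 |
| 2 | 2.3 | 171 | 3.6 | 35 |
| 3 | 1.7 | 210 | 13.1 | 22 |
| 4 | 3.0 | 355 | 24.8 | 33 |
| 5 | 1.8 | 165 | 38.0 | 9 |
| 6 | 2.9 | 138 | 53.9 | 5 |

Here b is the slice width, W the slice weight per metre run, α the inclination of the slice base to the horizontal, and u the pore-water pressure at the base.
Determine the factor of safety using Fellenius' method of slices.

FS = 1.64

Ordinary method of slices: FS = Σ[c'·Δl_i + (W_i cosα_i − u_i·Δl_i)·tanφ'] / Σ W_i sinα_i, with Δl_i = b_i / cosα_i.
Slice 1: Δl = 1.5/cos(-5.4°) = 1.507 m; N'_1 = 33·cos(-5.4°) − 8·1.507 = 20.8; c'Δl = 26.07; W sinα = -3.1
Slice 2: Δl = 2.3/cos3.6° = 2.305 m; N'_2 = 171·cos3.6° − 35·2.305 = 90.0; c'Δl = 39.87; W sinα = 10.7
Slice 3: Δl = 1.7/cos13.1° = 1.745 m; N'_3 = 210·cos13.1° − 22·1.745 = 166.1; c'Δl = 30.20; W sinα = 47.6
Slice 4: Δl = 3.0/cos24.8° = 3.305 m; N'_4 = 355·cos24.8° − 33·3.305 = 213.2; c'Δl = 57.17; W sinα = 148.9
Slice 5: Δl = 1.8/cos38.0° = 2.284 m; N'_5 = 165·cos38.0° − 9·2.284 = 109.5; c'Δl = 39.52; W sinα = 101.6
Slice 6: Δl = 2.9/cos53.9° = 4.922 m; N'_6 = 138·cos53.9° − 5·4.922 = 56.7; c'Δl = 85.15; W sinα = 111.5
Σc'Δl = 278.0 kN/m; ΣN' = 656.3 kN/m; ΣW sinα = 417.2 kN/m
Resisting = 278.0 + 656.3·tan31.7° = 278.0 + 405.3 = 683.3 kN/m
FS = 683.3 / 417.2 = 1.638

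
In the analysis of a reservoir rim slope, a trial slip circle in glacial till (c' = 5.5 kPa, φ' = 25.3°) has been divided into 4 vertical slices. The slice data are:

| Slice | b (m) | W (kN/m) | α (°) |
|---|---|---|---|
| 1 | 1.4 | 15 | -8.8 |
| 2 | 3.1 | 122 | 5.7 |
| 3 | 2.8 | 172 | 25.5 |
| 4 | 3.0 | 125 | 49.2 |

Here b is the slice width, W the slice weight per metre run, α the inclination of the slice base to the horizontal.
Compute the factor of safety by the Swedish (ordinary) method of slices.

Ordinary method of slices: FS = Σ[c'·Δl_i + (W_i cosα_i)·tanφ'] / Σ W_i sinα_i, with Δl_i = b_i / cosα_i.
Slice 1: Δl = 1.4/cos(-8.8°) = 1.417 m; N'_1 = 15·cos(-8.8°) = 14.8; c'Δl = 7.79; W sinα = -2.3
Slice 2: Δl = 3.1/cos5.7° = 3.115 m; N'_2 = 122·cos5.7° = 121.4; c'Δl = 17.13; W sinα = 12.1
Slice 3: Δl = 2.8/cos25.5° = 3.102 m; N'_3 = 172·cos25.5° = 155.2; c'Δl = 17.06; W sinα = 74.0
Slice 4: Δl = 3.0/cos49.2° = 4.591 m; N'_4 = 125·cos49.2° = 81.7; c'Δl = 25.25; W sinα = 94.6
Σc'Δl = 67.2 kN/m; ΣN' = 373.1 kN/m; ΣW sinα = 178.5 kN/m
Resisting = 67.2 + 373.1·tan25.3° = 67.2 + 176.4 = 243.6 kN/m
FS = 243.6 / 178.5 = 1.365

FS = 1.36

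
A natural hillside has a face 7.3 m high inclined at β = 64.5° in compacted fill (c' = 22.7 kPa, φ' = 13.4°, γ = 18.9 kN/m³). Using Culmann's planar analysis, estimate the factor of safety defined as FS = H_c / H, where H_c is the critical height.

H_c = (4c'/γ) · sinβ cosφ' / [1 − cos(β − φ')]
    = (4·22.7/18.9) · sin64.5°·cos13.4° / [1 − cos51.1°]
    = 4.804 · 0.8780 / 0.3720 = 11.34 m
FS = H_c / H = 11.34 / 7.3 = 1.553

FS = 1.55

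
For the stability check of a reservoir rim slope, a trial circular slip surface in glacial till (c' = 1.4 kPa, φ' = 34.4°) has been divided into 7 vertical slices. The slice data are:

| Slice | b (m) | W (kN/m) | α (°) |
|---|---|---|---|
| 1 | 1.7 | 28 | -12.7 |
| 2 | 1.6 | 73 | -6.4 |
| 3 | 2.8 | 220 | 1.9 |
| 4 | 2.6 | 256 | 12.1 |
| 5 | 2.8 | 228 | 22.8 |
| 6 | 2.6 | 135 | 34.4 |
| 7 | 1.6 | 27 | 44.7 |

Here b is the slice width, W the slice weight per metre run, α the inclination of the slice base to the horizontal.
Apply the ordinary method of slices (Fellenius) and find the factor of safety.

FS = 2.81

Ordinary method of slices: FS = Σ[c'·Δl_i + (W_i cosα_i)·tanφ'] / Σ W_i sinα_i, with Δl_i = b_i / cosα_i.
Slice 1: Δl = 1.7/cos(-12.7°) = 1.743 m; N'_1 = 28·cos(-12.7°) = 27.3; c'Δl = 2.44; W sinα = -6.2
Slice 2: Δl = 1.6/cos(-6.4°) = 1.610 m; N'_2 = 73·cos(-6.4°) = 72.5; c'Δl = 2.25; W sinα = -8.1
Slice 3: Δl = 2.8/cos1.9° = 2.802 m; N'_3 = 220·cos1.9° = 219.9; c'Δl = 3.92; W sinα = 7.3
Slice 4: Δl = 2.6/cos12.1° = 2.659 m; N'_4 = 256·cos12.1° = 250.3; c'Δl = 3.72; W sinα = 53.7
Slice 5: Δl = 2.8/cos22.8° = 3.037 m; N'_5 = 228·cos22.8° = 210.2; c'Δl = 4.25; W sinα = 88.4
Slice 6: Δl = 2.6/cos34.4° = 3.151 m; N'_6 = 135·cos34.4° = 111.4; c'Δl = 4.41; W sinα = 76.3
Slice 7: Δl = 1.6/cos44.7° = 2.251 m; N'_7 = 27·cos44.7° = 19.2; c'Δl = 3.15; W sinα = 19.0
Σc'Δl = 24.2 kN/m; ΣN' = 910.8 kN/m; ΣW sinα = 230.3 kN/m
Resisting = 24.2 + 910.8·tan34.4° = 24.2 + 623.7 = 647.8 kN/m
FS = 647.8 / 230.3 = 2.813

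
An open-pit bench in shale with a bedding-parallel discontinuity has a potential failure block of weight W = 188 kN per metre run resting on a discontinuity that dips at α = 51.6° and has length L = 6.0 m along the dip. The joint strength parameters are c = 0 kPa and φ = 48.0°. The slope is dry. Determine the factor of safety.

Resolving the block weight along and normal to the plane and applying the Mohr–Coulomb strength on the joint:
N' = W cosα = 188·cos51.6° = 116.8 kN/m
Driving force T = W sinα = 188·sin51.6° = 147.3 kN/m
Resisting force R = c·L + N'·tanφ = 0·6.0 + 116.8·tan48.0° = 0.0 + 129.7 = 129.7 kN/m
FS = R / T = 129.7 / 147.3 = 0.880

FS = 0.88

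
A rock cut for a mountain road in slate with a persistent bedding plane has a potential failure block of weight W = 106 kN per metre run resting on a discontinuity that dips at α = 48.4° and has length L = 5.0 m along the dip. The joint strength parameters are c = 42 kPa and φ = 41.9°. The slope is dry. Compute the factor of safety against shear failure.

FS = 3.45

Resolving the block weight along and normal to the plane and applying the Mohr–Coulomb strength on the joint:
N' = W cosα = 106·cos48.4° = 70.4 kN/m
Driving force T = W sinα = 106·sin48.4° = 79.3 kN/m
Resisting force R = c·L + N'·tanφ = 42·5.0 + 70.4·tan41.9° = 210.0 + 63.1 = 273.1 kN/m
FS = R / T = 273.1 / 79.3 = 3.446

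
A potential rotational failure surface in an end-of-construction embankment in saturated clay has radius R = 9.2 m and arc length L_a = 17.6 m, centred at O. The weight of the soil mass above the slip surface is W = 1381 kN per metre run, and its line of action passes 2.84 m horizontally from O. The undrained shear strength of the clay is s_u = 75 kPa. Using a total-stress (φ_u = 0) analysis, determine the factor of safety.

FS = 3.10

Taking moments about the centre O, the resisting moment is provided by the undrained shear strength acting along the arc:
M_R = s_u·L_a·R = 75·17.60·9.2 = 12144.0 kN·m/m
M_D = W·d = 1381·2.84 = 3922.0 kN·m/m
FS = M_R / M_D = 12144.0 / 3922.0 = 3.096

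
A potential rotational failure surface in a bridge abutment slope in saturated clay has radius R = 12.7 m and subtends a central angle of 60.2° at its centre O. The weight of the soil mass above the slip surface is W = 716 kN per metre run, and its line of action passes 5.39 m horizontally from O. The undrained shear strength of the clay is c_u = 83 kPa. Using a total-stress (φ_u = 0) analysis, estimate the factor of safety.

Taking moments about the centre O, the resisting moment is provided by the undrained shear strength acting along the arc:
Arc length L_a = R·θ = 12.7·(60.2°·π/180) = 12.7·1.0507 = 13.34 m
M_R = c_u·L_a·R = 83·13.34·12.7 = 14065.6 kN·m/m
M_D = W·d = 716·5.39 = 3859.2 kN·m/m
FS = M_R / M_D = 14065.6 / 3859.2 = 3.645

FS = 3.64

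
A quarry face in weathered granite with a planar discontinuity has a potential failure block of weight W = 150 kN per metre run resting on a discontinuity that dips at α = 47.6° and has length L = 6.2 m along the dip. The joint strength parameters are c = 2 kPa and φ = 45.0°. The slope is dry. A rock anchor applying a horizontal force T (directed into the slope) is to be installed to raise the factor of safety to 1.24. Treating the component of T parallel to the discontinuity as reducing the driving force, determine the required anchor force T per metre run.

T = 15 kN/m

Resolving forces along and normal to the sliding plane, with the horizontal anchor force T adding T·sinα to the effective normal force and T·cosα acting up the plane against the driving force:
FS = [cL + (W cosα + T sinα) tanφ] / [W sinα − T cosα]
Without the anchor: N' = 101.1 kN/m, driving T_d = 110.8 kN/m, resisting R = 2·6.2 + 101.1·tan45.0° = 113.5 kN/m, FS = 1.03.
Setting FS = 1.24 and solving for T:
1.24·(110.8 − T cos47.6°) = 113.5 + T sin47.6°·tan45.0°
T·(sin47.6°·tan45.0° + 1.24·cos47.6°) = 1.24·110.8 − 113.5
T·(0.7385·1.0000 + 1.24·0.6743) = 137.4 − 113.5 = 23.8
T·1.5746 = 23.8
T = 15.1 kN/m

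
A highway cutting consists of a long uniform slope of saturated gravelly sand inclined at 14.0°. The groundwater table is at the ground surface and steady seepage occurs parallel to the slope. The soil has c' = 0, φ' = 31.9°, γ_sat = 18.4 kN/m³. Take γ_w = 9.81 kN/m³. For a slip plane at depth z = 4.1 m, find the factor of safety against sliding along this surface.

FS = 1.17

With seepage parallel to the slope and the water table at the surface, the effective normal stress on the slip plane uses the buoyant unit weight γ' = γ_sat − γ_w while the driving shear stress uses γ_sat:
FS = [c' + γ' z cos²β tanφ'] / [γ_sat z sinβ cosβ]
(For c' = 0 this reduces to FS = (γ'/γ_sat)·tanφ'/tanβ.)
γ' = 18.4 − 9.81 = 8.59 kN/m³
Numerator = 0.0 + 8.59·4.1·cos²14.0°·tan31.9° = 0.0 + 8.59·4.1·0.9415·0.6224 = 20.639 kPa
Denominator = 18.4·4.1·sin14.0°·cos14.0° = 18.4·4.1·0.2419·0.9703 = 17.708 kPa
FS = 20.639 / 17.708 = 1.165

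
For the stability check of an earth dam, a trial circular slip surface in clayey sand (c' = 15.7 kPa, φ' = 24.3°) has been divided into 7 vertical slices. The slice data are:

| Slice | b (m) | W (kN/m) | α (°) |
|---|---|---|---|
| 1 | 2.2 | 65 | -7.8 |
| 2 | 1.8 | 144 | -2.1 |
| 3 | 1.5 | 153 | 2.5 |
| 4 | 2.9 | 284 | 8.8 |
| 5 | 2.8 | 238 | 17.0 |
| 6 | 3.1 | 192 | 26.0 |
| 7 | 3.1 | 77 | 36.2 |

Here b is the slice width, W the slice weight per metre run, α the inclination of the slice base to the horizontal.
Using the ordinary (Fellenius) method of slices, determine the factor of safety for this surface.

FS = 3.37

Ordinary method of slices: FS = Σ[c'·Δl_i + (W_i cosα_i)·tanφ'] / Σ W_i sinα_i, with Δl_i = b_i / cosα_i.
Slice 1: Δl = 2.2/cos(-7.8°) = 2.221 m; N'_1 = 65·cos(-7.8°) = 64.4; c'Δl = 34.86; W sinα = -8.8
Slice 2: Δl = 1.8/cos(-2.1°) = 1.801 m; N'_2 = 144·cos(-2.1°) = 143.9; c'Δl = 28.28; W sinα = -5.3
Slice 3: Δl = 1.5/cos2.5° = 1.501 m; N'_3 = 153·cos2.5° = 152.9; c'Δl = 23.57; W sinα = 6.7
Slice 4: Δl = 2.9/cos8.8° = 2.935 m; N'_4 = 284·cos8.8° = 280.7; c'Δl = 46.07; W sinα = 43.4
Slice 5: Δl = 2.8/cos17.0° = 2.928 m; N'_5 = 238·cos17.0° = 227.6; c'Δl = 45.97; W sinα = 69.6
Slice 6: Δl = 3.1/cos26.0° = 3.449 m; N'_6 = 192·cos26.0° = 172.6; c'Δl = 54.15; W sinα = 84.2
Slice 7: Δl = 3.1/cos36.2° = 3.842 m; N'_7 = 77·cos36.2° = 62.1; c'Δl = 60.31; W sinα = 45.5
Σc'Δl = 293.2 kN/m; ΣN' = 1104.1 kN/m; ΣW sinα = 235.3 kN/m
Resisting = 293.2 + 1104.1·tan24.3° = 293.2 + 498.5 = 791.7 kN/m
FS = 791.7 / 235.3 = 3.366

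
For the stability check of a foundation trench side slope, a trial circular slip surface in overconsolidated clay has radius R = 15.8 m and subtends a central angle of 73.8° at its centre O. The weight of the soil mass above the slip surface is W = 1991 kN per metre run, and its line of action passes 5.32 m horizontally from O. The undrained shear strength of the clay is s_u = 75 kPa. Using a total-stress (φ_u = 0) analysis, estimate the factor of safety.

Taking moments about the centre O, the resisting moment is provided by the undrained shear strength acting along the arc:
Arc length L_a = R·θ = 15.8·(73.8°·π/180) = 15.8·1.2881 = 20.35 m
M_R = s_u·L_a·R = 75·20.35·15.8 = 24116.2 kN·m/m
M_D = W·d = 1991·5.32 = 10592.1 kN·m/m
FS = M_R / M_D = 24116.2 / 10592.1 = 2.277

FS = 2.28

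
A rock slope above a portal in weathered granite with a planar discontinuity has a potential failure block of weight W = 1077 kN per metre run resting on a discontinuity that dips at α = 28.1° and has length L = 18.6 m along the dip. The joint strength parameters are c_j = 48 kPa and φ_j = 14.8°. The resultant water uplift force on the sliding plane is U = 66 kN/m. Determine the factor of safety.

Resolving the block weight along and normal to the plane and applying the Mohr–Coulomb strength on the joint:
N' = W cosα − U = 1077·cos28.1° − 66 = 884.1 kN/m
Driving force T = W sinα = 1077·sin28.1° = 507.3 kN/m
Resisting force R = c_j·L + N'·tanφ_j = 48·18.6 + 884.1·tan14.8° = 892.8 + 233.6 = 1126.4 kN/m
FS = R / T = 1126.4 / 507.3 = 2.220

FS = 2.22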